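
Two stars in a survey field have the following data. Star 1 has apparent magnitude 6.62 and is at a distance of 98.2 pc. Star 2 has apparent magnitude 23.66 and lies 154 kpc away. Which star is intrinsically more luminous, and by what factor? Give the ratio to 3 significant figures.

Star 1: M = m − 5 log₁₀ d + 5 = 6.62 − 5·1.9921 + 5 = 1.659
Star 2: d = 154 kpc = 154000 pc
Star 2: M = m − 5 log₁₀ d + 5 = 23.66 − 5·5.1875 + 5 = 2.722
ΔM = M_1 − M_2 = 1.659 − (2.722) = -1.063; smaller M is more luminous → Star 1.
L ratio = 10^(0.4 |ΔM|) = 10^0.425 = 2.662

Star 1 is more luminous, by a factor of 2.66.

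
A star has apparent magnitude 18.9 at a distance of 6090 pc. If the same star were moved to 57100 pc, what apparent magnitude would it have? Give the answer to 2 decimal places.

Flux ∝ 1/d², so Δm = 5 log₁₀(d₂/d₁) = 5 log₁₀(57100/6090) = 4.860
m₂ = m₁ + Δm = 18.9 + (4.860) = 23.760

m ≈ 23.76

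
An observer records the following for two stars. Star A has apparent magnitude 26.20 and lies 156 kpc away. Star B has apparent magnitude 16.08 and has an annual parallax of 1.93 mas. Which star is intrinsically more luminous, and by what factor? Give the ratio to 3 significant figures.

Star A is more luminous, by a factor of 8.12.

Star A: d = 156 kpc = 156000 pc
Star A: M = m − 5 log₁₀ d + 5 = 26.20 − 5·5.1931 + 5 = 5.234
Star B: p = 1.93 mas = 1.93×10^-3″ → d = 1/p = 518.1 pc
Star B: M = m − 5 log₁₀ d + 5 = 16.08 − 5·2.7144 + 5 = 7.508
ΔM = M_A − M_B = 5.234 − (7.508) = -2.273; smaller M is more luminous → Star A.
L ratio = 10^(0.4 |ΔM|) = 10^0.909 = 8.116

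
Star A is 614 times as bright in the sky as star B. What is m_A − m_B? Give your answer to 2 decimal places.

m_A − m_B ≈ -6.97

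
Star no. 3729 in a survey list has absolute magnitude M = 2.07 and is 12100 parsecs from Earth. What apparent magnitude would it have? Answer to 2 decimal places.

m ≈ 17.48

m = M + 5 log₁₀ d − 5 = 2.07 + 5·4.0828 − 5 = 17.484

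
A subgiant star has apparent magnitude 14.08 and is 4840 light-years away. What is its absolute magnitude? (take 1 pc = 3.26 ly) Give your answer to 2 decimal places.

d = 4840 ly / 3.26 = 1485 pc
5 log₁₀(d/10 pc) = 5 log₁₀(1485) − 5 = 10.858
M = m − 5 log₁₀(d/10) = 14.08 − 10.858 = 3.222

M ≈ 3.22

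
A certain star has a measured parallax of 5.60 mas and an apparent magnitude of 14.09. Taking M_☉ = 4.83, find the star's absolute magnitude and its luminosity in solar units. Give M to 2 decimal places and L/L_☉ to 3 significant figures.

M ≈ 7.83; L/L_☉ ≈ 0.0630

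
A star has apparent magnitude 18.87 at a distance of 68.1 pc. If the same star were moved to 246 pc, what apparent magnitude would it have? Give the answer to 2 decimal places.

m ≈ 21.66

Flux ∝ 1/d², so Δm = 5 log₁₀(d₂/d₁) = 5 log₁₀(246/68.1) = 2.789
m₂ = m₁ + Δm = 18.87 + (2.789) = 21.659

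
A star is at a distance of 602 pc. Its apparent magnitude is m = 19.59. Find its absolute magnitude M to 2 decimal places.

5 log₁₀(d/10 pc) = 5 log₁₀(602.0) − 5 = 8.898
M = m − 5 log₁₀(d/10) = 19.59 − 8.898 = 10.692

M ≈ 10.69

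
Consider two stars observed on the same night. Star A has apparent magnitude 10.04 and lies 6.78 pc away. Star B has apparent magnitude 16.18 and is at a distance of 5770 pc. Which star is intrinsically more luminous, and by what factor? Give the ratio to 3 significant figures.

Star B is more luminous, by a factor of 2530.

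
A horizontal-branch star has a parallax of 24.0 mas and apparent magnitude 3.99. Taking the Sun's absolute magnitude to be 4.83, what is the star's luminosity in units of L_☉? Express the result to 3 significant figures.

d = 1/p = 1000/24.0 mas = 41.67 pc
M = m − 5 log₁₀ d + 5 = 3.99 − 5·1.6198 + 5 = 0.891
M − M_☉ = 0.891 − 4.83 = -3.939
L/L_☉ = 10^(−0.4 × -3.939) = 37.63

L/L_☉ ≈ 37.6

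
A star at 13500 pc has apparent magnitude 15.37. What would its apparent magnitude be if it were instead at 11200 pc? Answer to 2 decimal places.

Flux ∝ 1/d², so Δm = 5 log₁₀(d₂/d₁) = 5 log₁₀(11200/13500) = -0.406
m₂ = m₁ + Δm = 15.37 + (-0.406) = 14.964

m ≈ 14.96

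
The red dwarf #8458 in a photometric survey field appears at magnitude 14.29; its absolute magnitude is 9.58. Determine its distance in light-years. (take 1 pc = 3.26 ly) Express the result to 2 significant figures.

Distance modulus: m − M = 14.29 − (9.58) = 4.710
m − M = 5 log₁₀ d − 5
log₁₀ d = (m − M)/5 + 1 = 1.9420
d = 10^1.9420 = 87.50 pc
= 285.2 ly

d ≈ 290 ly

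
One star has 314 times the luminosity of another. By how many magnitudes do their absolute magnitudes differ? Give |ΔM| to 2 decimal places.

Pogson: ΔM = −2.5 log₁₀(ratio) = −2.5 log₁₀(314) = −2.5 × 2.4969 = -6.242

|ΔM| ≈ 6.24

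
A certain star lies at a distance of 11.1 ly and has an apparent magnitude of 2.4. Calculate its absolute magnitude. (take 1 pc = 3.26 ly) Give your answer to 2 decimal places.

M ≈ 4.74

d = 11.1 ly / 3.26 = 3.405 pc
5 log₁₀(d/10 pc) = 5 log₁₀(3.405) − 5 = -2.339
M = m − 5 log₁₀(d/10) = 2.4 + 2.339 = 4.739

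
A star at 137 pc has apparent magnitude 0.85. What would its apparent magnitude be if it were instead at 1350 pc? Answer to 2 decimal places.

m ≈ 5.82

Flux ∝ 1/d², so Δm = 5 log₁₀(d₂/d₁) = 5 log₁₀(1350/137) = 4.968
m₂ = m₁ + Δm = 0.85 + (4.968) = 5.818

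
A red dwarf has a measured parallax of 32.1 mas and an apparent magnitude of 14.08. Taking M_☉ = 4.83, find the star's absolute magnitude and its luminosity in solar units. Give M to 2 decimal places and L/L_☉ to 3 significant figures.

M ≈ 11.61; L/L_☉ ≈ 1.94×10^-3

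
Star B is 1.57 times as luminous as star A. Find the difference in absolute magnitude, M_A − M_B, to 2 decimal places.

M_A − M_B ≈ 0.49

Pogson: ΔM = −2.5 log₁₀(ratio) = −2.5 log₁₀(1.57) = −2.5 × 0.1959 = -0.490
Star B is brighter so has the smaller magnitude: M_A − M_B is positive.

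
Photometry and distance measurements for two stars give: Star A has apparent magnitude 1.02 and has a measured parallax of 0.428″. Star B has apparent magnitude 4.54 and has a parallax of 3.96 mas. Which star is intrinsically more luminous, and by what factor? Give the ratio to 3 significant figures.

Star A: d = 1/p = 1/0.428″ = 2.336 pc
Star A: M = m − 5 log₁₀ d + 5 = 1.02 − 5·0.3686 + 5 = 4.177
Star B: p = 3.96 mas = 3.96×10^-3″ → d = 1/p = 252.5 pc
Star B: M = m − 5 log₁₀ d + 5 = 4.54 − 5·2.4023 + 5 = -2.472
ΔM = M_A − M_B = 4.177 − (-2.472) = 6.649; smaller M is more luminous → Star B.
L ratio = 10^(0.4 |ΔM|) = 10^2.659 = 456.6

Star B is more luminous, by a factor of 457.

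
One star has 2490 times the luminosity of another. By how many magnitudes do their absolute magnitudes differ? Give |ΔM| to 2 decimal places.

|ΔM| ≈ 8.49

Pogson: ΔM = −2.5 log₁₀(ratio) = −2.5 log₁₀(2490) = −2.5 × 3.3962 = -8.490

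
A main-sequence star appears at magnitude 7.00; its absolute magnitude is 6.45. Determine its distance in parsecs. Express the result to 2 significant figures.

μ = m − M = 0.550
m − M = 5 log₁₀ d − 5
log₁₀ d = (m − M)/5 + 1 = 1.1100
d = 10^1.1100 = 12.88 pc

d ≈ 13 pc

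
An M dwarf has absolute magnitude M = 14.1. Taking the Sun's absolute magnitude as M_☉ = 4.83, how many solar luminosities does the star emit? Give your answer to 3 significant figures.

M − M_☉ = 14.1 − 4.83 = 9.270
L/L_☉ = 10^(−0.4 (M − M_☉)) = 10^-3.708 = 1.959×10^-4

L/L_☉ ≈ 1.96×10^-4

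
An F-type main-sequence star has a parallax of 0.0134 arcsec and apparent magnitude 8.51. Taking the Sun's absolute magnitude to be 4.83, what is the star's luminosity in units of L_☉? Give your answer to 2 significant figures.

L/L_☉ ≈ 1.9

d = 1/p = 1/0.0134″ = 74.63 pc
M = m − 5 log₁₀ d + 5 = 8.51 − 5·1.8729 + 5 = 4.146
M − M_☉ = 4.146 − 4.83 = -0.684
L/L_☉ = 10^(−0.4 × -0.684) = 1.878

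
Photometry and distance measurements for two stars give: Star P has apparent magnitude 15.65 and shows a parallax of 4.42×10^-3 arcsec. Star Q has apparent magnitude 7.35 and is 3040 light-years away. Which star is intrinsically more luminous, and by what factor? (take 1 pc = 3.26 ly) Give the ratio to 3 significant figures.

Star Q is more luminous, by a factor of 35500.

Star P: d = 1/p = 1/4.42×10^-3″ = 226.2 pc
Star P: M = m − 5 log₁₀ d + 5 = 15.65 − 5·2.3546 + 5 = 8.877
Star Q: d = 3040 ly / 3.26 = 932.5 pc
Star Q: M = m − 5 log₁₀ d + 5 = 7.35 − 5·2.9697 + 5 = -2.498
ΔM = M_P − M_Q = 8.877 − (-2.498) = 11.375; smaller M is more luminous → Star Q.
L ratio = 10^(0.4 |ΔM|) = 10^4.550 = 35490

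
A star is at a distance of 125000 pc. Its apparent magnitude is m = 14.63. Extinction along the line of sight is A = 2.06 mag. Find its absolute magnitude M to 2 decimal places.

5 log₁₀(d/10 pc) = 5 log₁₀(125000) − 5 = 20.485
M = m − 5 log₁₀(d/10) − A = 14.63 − 20.485 − 2.06 = -7.915

M ≈ -7.91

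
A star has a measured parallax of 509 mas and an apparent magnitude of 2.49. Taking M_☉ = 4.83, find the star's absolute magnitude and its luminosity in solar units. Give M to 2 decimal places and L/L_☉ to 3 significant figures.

M ≈ 6.02; L/L_☉ ≈ 0.333

d = 1/p = 1000/509 mas = 1.965 pc
M = m − 5 log₁₀ d + 5 = 2.49 − 5·0.2933 + 5 = 6.024
M − M_☉ = 6.024 − 4.83 = 1.194
L/L_☉ = 10^(−0.4 × 1.194) = 0.3331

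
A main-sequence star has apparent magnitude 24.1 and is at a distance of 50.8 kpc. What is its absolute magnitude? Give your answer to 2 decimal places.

M ≈ 5.57

d = 50.8 kpc = 50800 pc
5 log₁₀(d/10 pc) = 5 log₁₀(50800) − 5 = 18.529
M = m − 5 log₁₀(d/10) = 24.1 − 18.529 = 5.571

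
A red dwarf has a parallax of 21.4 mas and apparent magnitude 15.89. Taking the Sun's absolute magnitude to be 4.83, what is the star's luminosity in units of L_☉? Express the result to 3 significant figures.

L/L_☉ ≈ 8.23×10^-4

d = 1/p = 1000/21.4 mas = 46.73 pc
M = m − 5 log₁₀ d + 5 = 15.89 − 5·1.6696 + 5 = 12.542
M − M_☉ = 12.542 − 4.83 = 7.712
L/L_☉ = 10^(−0.4 × 7.712) = 8.226×10^-4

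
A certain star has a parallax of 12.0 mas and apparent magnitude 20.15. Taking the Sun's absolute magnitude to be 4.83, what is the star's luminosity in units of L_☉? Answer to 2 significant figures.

d = 1/p = 1000/12.0 mas = 83.33 pc
M = m − 5 log₁₀ d + 5 = 20.15 − 5·1.9208 + 5 = 15.546
M − M_☉ = 15.546 − 4.83 = 10.716
L/L_☉ = 10^(−0.4 × 10.716) = 5.172×10^-5

L/L_☉ ≈ 5.2×10^-5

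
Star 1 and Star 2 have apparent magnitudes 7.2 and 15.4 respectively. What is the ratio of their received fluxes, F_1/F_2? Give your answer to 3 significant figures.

F_1/F_2 ≈ 1910

Magnitude difference = -8.2
Flux ratio = 10^(−0.4 Δm) = 10^(−0.4 × -8.2) = 10^3.280 = 1905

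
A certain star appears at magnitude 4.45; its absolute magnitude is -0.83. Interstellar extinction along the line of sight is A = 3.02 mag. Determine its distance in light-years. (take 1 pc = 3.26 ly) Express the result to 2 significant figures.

d ≈ 92 ly

m − M = 5 log₁₀(d/10 pc) + A  ⇒  4.45 − (-0.83) − 3.02 = 5 log₁₀(d/10)
2.260 = 5 log₁₀(d/10)
log₁₀ d = (m − M − A)/5 + 1 = 1.4520
d = 10^1.4520 = 28.31 pc
= 92.30 ly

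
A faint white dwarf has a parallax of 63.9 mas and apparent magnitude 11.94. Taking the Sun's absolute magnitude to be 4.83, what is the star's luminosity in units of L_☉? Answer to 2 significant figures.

L/L_☉ ≈ 3.5×10^-3

d = 1/p = 1000/63.9 mas = 15.65 pc
M = m − 5 log₁₀ d + 5 = 11.94 − 5·1.1945 + 5 = 10.968
M − M_☉ = 10.968 − 4.83 = 6.138
L/L_☉ = 10^(−0.4 × 6.138) = 3.508×10^-3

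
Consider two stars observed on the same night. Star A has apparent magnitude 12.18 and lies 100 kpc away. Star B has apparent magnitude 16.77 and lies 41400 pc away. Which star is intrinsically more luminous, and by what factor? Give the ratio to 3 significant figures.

Star A: d = 100 kpc = 100000 pc
Star A: M = m − 5 log₁₀ d + 5 = 12.18 − 5·5.0000 + 5 = -7.820
Star B: M = m − 5 log₁₀ d + 5 = 16.77 − 5·4.6170 + 5 = -1.315
ΔM = M_A − M_B = -7.820 − (-1.315) = -6.505; smaller M is more luminous → Star A.
L ratio = 10^(0.4 |ΔM|) = 10^2.602 = 399.9

Star A is more luminous, by a factor of 400.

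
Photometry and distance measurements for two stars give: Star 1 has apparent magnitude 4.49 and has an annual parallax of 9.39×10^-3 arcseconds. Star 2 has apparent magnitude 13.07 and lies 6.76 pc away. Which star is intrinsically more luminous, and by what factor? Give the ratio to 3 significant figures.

Star 1: d = 1/p = 1/9.39×10^-3″ = 106.5 pc
Star 1: M = m − 5 log₁₀ d + 5 = 4.49 − 5·2.0273 + 5 = -0.647
Star 2: M = m − 5 log₁₀ d + 5 = 13.07 − 5·0.8299 + 5 = 13.920
ΔM = M_1 − M_2 = -0.647 − (13.920) = -14.567; smaller M is more luminous → Star 1.
L ratio = 10^(0.4 |ΔM|) = 10^5.827 = 671100

Star 1 is more luminous, by a factor of 671000.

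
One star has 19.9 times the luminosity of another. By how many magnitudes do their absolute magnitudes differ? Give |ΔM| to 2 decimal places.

Pogson: ΔM = −2.5 log₁₀(ratio) = −2.5 log₁₀(19.9) = −2.5 × 1.2989 = -3.247

|ΔM| ≈ 3.25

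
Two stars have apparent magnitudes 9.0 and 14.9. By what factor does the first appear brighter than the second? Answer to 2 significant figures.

Magnitude difference = -5.9
Flux ratio = 10^(−0.4 Δm) = 10^(−0.4 × -5.9) = 10^2.360 = 229.1

230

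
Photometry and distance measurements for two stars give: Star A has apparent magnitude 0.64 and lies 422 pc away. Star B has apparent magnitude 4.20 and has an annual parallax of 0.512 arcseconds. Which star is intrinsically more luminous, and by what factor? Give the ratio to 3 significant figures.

Star A is more luminous, by a factor of 1.24×10^6.

Star A: M = m − 5 log₁₀ d + 5 = 0.64 − 5·2.6253 + 5 = -7.487
Star B: d = 1/p = 1/0.512″ = 1.953 pc
Star B: M = m − 5 log₁₀ d + 5 = 4.20 − 5·0.2907 + 5 = 7.746
ΔM = M_A − M_B = -7.487 − (7.746) = -15.233; smaller M is more luminous → Star A.
L ratio = 10^(0.4 |ΔM|) = 10^6.093 = 1.239×10^6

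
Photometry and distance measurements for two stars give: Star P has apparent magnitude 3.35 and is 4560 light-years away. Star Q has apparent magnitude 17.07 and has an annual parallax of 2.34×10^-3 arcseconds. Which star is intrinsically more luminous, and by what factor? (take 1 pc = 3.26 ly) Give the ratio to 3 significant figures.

Star P is more luminous, by a factor of 3.30×10^6.

Star P: d = 4560 ly / 3.26 = 1399 pc
Star P: M = m − 5 log₁₀ d + 5 = 3.35 − 5·3.1457 + 5 = -7.379
Star Q: d = 1/p = 1/2.34×10^-3″ = 427.4 pc
Star Q: M = m − 5 log₁₀ d + 5 = 17.07 − 5·2.6308 + 5 = 8.916
ΔM = M_P − M_Q = -7.379 − (8.916) = -16.295; smaller M is more luminous → Star P.
L ratio = 10^(0.4 |ΔM|) = 10^6.518 = 3.296×10^6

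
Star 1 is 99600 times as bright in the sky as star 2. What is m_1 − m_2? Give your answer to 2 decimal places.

Pogson: Δm = −2.5 log₁₀(ratio) = −2.5 log₁₀(99600) = −2.5 × 4.9983 = -12.496
Star 1 is brighter, so it has the smaller magnitude: the difference is negative.

m_1 − m_2 ≈ -12.50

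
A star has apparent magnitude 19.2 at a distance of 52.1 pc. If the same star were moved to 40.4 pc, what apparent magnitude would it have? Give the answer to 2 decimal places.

Flux ∝ 1/d², so Δm = 5 log₁₀(d₂/d₁) = 5 log₁₀(40.4/52.1) = -0.552
m₂ = m₁ + Δm = 19.2 + (-0.552) = 18.648

m ≈ 18.65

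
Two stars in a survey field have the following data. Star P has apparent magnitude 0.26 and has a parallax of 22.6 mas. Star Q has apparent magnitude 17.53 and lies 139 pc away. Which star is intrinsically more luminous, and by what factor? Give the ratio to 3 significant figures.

Star P is more luminous, by a factor of 820000.

Star P: p = 22.6 mas = 0.0226″ → d = 1/p = 44.25 pc
Star P: M = m − 5 log₁₀ d + 5 = 0.26 − 5·1.6459 + 5 = -2.969
Star Q: M = m − 5 log₁₀ d + 5 = 17.53 − 5·2.1430 + 5 = 11.815
ΔM = M_P − M_Q = -2.969 − (11.815) = -14.784; smaller M is more luminous → Star P.
L ratio = 10^(0.4 |ΔM|) = 10^5.914 = 819900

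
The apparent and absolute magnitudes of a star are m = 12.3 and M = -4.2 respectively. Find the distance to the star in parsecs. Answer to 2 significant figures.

d ≈ 20000 pc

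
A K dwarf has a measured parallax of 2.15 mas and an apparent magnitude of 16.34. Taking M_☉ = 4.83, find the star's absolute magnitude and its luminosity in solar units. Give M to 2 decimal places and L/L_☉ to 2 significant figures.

d = 1/p = 1000/2.15 mas = 465.1 pc
M = m − 5 log₁₀ d + 5 = 16.34 − 5·2.6676 + 5 = 8.002
M − M_☉ = 8.002 − 4.83 = 3.172
L/L_☉ = 10^(−0.4 × 3.172) = 0.05384

M ≈ 8.00; L/L_☉ ≈ 0.054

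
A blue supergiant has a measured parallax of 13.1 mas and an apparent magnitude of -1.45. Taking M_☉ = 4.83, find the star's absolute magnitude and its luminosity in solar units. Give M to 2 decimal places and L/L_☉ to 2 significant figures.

d = 1/p = 1000/13.1 mas = 76.34 pc
M = m − 5 log₁₀ d + 5 = -1.45 − 5·1.8827 + 5 = -5.864
M − M_☉ = -5.864 − 4.83 = -10.694
L/L_☉ = 10^(−0.4 × -10.694) = 18940

M ≈ -5.86; L/L_☉ ≈ 19000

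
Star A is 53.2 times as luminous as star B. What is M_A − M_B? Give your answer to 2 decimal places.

Pogson: ΔM = −2.5 log₁₀(ratio) = −2.5 log₁₀(53.2) = −2.5 × 1.7259 = -4.315
Star A is brighter, so it has the smaller magnitude: the difference is negative.

M_A − M_B ≈ -4.31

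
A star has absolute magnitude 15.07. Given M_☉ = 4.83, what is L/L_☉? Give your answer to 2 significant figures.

M − M_☉ = 15.07 − 4.83 = 10.240
L/L_☉ = 10^(−0.4 (M − M_☉)) = 10^-4.096 = 8.017×10^-5

L/L_☉ ≈ 8.0×10^-5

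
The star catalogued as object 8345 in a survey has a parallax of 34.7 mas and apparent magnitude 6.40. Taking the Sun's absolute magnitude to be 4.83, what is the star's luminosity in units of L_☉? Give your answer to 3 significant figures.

L/L_☉ ≈ 1.96

d = 1/p = 1000/34.7 mas = 28.82 pc
M = m − 5 log₁₀ d + 5 = 6.40 − 5·1.4597 + 5 = 4.102
M − M_☉ = 4.102 − 4.83 = -0.728
L/L_☉ = 10^(−0.4 × -0.728) = 1.956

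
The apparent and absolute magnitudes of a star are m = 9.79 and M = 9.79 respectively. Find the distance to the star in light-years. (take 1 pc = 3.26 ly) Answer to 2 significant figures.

μ = m − M = 0.000
m − M = 5 log₁₀ d − 5
log₁₀ d = (m − M)/5 + 1 = 1.0000
d = 10^1.0000 = 10.00 pc
= 32.60 ly

d ≈ 33 ly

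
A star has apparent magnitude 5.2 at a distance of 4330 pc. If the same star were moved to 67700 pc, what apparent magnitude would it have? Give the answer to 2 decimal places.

Flux ∝ 1/d², so Δm = 5 log₁₀(d₂/d₁) = 5 log₁₀(67700/4330) = 5.971
m₂ = m₁ + Δm = 5.2 + (5.971) = 11.171

m ≈ 11.17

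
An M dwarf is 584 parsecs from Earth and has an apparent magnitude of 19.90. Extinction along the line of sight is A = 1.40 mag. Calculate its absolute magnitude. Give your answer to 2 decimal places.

M ≈ 9.67

5 log₁₀(d/10 pc) = 5 log₁₀(584.0) − 5 = 8.832
M = m − 5 log₁₀(d/10) − A = 19.90 − 8.832 − 1.40 = 9.668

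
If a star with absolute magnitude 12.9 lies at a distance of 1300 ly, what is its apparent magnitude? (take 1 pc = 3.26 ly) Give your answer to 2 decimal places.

m ≈ 20.90

d = 1300 ly / 3.26 = 398.8 pc
m = M + 5 log₁₀ d − 5 = 12.9 + 5·2.6007 − 5 = 20.904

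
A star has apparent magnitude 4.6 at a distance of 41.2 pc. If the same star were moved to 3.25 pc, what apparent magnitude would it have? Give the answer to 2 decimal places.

Flux ∝ 1/d², so Δm = 5 log₁₀(d₂/d₁) = 5 log₁₀(3.25/41.2) = -5.515
m₂ = m₁ + Δm = 4.6 + (-5.515) = -0.915

m ≈ -0.92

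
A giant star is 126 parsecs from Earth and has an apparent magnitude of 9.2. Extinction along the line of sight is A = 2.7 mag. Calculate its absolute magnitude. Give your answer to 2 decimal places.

M ≈ 1.00

5 log₁₀(d/10 pc) = 5 log₁₀(126.0) − 5 = 5.502
M = m − 5 log₁₀(d/10) − A = 9.2 − 5.502 − 2.7 = 0.998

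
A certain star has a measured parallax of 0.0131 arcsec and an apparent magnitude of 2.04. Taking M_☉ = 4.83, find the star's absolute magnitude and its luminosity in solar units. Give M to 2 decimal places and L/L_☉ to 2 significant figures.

M ≈ -2.37; L/L_☉ ≈ 760

d = 1/p = 1/0.0131″ = 76.34 pc
M = m − 5 log₁₀ d + 5 = 2.04 − 5·1.8827 + 5 = -2.374
M − M_☉ = -2.374 − 4.83 = -7.204
L/L_☉ = 10^(−0.4 × -7.204) = 761.1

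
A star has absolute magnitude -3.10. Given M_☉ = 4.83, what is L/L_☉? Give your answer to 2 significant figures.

M − M_☉ = -3.10 − 4.83 = -7.930
L/L_☉ = 10^(−0.4 (M − M_☉)) = 10^3.172 = 1486

L/L_☉ ≈ 1500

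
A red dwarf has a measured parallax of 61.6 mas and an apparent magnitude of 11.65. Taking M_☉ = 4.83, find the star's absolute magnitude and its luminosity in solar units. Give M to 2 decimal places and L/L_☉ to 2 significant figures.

d = 1/p = 1000/61.6 mas = 16.23 pc
M = m − 5 log₁₀ d + 5 = 11.65 − 5·1.2104 + 5 = 10.598
M − M_☉ = 10.598 − 4.83 = 5.768
L/L_☉ = 10^(−0.4 × 5.768) = 4.930×10^-3

M ≈ 10.60; L/L_☉ ≈ 4.9×10^-3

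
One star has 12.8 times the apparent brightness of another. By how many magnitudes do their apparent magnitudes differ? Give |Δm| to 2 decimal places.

Pogson: Δm = −2.5 log₁₀(ratio) = −2.5 log₁₀(12.8) = −2.5 × 1.1072 = -2.768

|Δm| ≈ 2.77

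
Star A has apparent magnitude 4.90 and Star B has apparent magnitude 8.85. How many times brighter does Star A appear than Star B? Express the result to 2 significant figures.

Δm = 4.90 − (8.85) = -3.95
Flux ratio = 10^(−0.4 Δm) = 10^(−0.4 × -3.95) = 10^1.580 = 38.02

38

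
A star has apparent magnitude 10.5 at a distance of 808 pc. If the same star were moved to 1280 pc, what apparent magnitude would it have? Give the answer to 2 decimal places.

m ≈ 11.50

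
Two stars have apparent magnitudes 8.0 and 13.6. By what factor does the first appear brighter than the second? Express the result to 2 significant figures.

170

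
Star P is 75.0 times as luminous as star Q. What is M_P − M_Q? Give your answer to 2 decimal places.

M_P − M_Q ≈ -4.69

Pogson: ΔM = −2.5 log₁₀(ratio) = −2.5 log₁₀(75.0) = −2.5 × 1.8751 = -4.688
Star P is brighter, so it has the smaller magnitude: the difference is negative.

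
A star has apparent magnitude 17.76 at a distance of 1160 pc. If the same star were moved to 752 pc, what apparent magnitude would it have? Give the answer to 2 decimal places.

m ≈ 16.82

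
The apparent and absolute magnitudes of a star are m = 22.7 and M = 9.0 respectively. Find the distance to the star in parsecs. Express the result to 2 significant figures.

μ = m − M = 13.700
m − M = 5 log₁₀ d − 5
log₁₀ d = (m − M)/5 + 1 = 3.7400
d = 10^3.7400 = 5495 pc

d ≈ 5500 pc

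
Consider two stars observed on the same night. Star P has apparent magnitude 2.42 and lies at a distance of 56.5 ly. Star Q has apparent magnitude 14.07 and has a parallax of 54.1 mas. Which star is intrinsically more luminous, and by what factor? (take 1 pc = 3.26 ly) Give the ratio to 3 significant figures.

Star P: d = 56.5 ly / 3.26 = 17.33 pc
Star P: M = m − 5 log₁₀ d + 5 = 2.42 − 5·1.2388 + 5 = 1.226
Star Q: p = 54.1 mas = 0.0541″ → d = 1/p = 18.48 pc
Star Q: M = m − 5 log₁₀ d + 5 = 14.07 − 5·1.2668 + 5 = 12.736
ΔM = M_P − M_Q = 1.226 − (12.736) = -11.510; smaller M is more luminous → Star P.
L ratio = 10^(0.4 |ΔM|) = 10^4.604 = 40180

Star P is more luminous, by a factor of 40200.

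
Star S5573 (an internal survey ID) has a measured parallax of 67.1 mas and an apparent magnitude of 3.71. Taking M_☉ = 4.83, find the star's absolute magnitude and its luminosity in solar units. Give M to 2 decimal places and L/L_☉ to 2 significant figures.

M ≈ 2.84; L/L_☉ ≈ 6.2

d = 1/p = 1000/67.1 mas = 14.90 pc
M = m − 5 log₁₀ d + 5 = 3.71 − 5·1.1733 + 5 = 2.844
M − M_☉ = 2.844 − 4.83 = -1.986
L/L_☉ = 10^(−0.4 × -1.986) = 6.231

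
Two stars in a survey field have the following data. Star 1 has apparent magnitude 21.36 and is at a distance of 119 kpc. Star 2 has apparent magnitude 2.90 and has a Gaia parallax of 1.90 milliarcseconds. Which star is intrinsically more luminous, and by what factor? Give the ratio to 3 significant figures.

Star 2 is more luminous, by a factor of 474.

Star 1: d = 119 kpc = 119000 pc
Star 1: M = m − 5 log₁₀ d + 5 = 21.36 − 5·5.0755 + 5 = 0.982
Star 2: p = 1.90 mas = 1.90×10^-3″ → d = 1/p = 526.3 pc
Star 2: M = m − 5 log₁₀ d + 5 = 2.90 − 5·2.7212 + 5 = -5.706
ΔM = M_1 − M_2 = 0.982 − (-5.706) = 6.688; smaller M is more luminous → Star 2.
L ratio = 10^(0.4 |ΔM|) = 10^2.675 = 473.6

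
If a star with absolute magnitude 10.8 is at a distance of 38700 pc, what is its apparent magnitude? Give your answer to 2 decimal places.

m = M + 5 log₁₀ d − 5 = 10.8 + 5·4.5877 − 5 = 28.739

m ≈ 28.74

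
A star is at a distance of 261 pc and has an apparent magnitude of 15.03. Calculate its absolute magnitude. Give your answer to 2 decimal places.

M ≈ 7.95

5 log₁₀(d/10 pc) = 5 log₁₀(261.0) − 5 = 7.083
M = m − 5 log₁₀(d/10) = 15.03 − 7.083 = 7.947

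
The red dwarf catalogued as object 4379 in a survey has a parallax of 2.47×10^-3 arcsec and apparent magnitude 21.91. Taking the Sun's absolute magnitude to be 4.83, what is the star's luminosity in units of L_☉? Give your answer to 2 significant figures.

L/L_☉ ≈ 2.4×10^-4

d = 1/p = 1/2.47×10^-3″ = 404.9 pc
M = m − 5 log₁₀ d + 5 = 21.91 − 5·2.6073 + 5 = 13.873
M − M_☉ = 13.873 − 4.83 = 9.043
L/L_☉ = 10^(−0.4 × 9.043) = 2.413×10^-4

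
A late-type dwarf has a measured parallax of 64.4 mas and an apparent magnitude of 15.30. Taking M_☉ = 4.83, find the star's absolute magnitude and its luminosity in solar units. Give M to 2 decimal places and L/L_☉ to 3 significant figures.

d = 1/p = 1000/64.4 mas = 15.53 pc
M = m − 5 log₁₀ d + 5 = 15.30 − 5·1.1911 + 5 = 14.344
M − M_☉ = 14.344 − 4.83 = 9.514
L/L_☉ = 10^(−0.4 × 9.514) = 1.564×10^-4

M ≈ 14.34; L/L_☉ ≈ 1.56×10^-4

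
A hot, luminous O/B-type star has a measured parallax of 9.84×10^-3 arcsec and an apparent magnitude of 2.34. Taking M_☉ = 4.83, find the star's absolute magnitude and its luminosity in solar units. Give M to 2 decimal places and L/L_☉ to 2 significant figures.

d = 1/p = 1/9.84×10^-3″ = 101.6 pc
M = m − 5 log₁₀ d + 5 = 2.34 − 5·2.0070 + 5 = -2.695
M − M_☉ = -2.695 − 4.83 = -7.525
L/L_☉ = 10^(−0.4 × -7.525) = 1023

M ≈ -2.70; L/L_☉ ≈ 1000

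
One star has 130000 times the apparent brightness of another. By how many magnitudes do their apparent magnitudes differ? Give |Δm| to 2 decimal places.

|Δm| ≈ 12.78

Pogson: Δm = −2.5 log₁₀(ratio) = −2.5 log₁₀(130000) = −2.5 × 5.1139 = -12.785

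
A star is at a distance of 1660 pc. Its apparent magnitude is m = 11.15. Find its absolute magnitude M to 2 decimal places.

5 log₁₀(d/10 pc) = 5 log₁₀(1660) − 5 = 11.101
M = m − 5 log₁₀(d/10) = 11.15 − 11.101 = 0.049

M ≈ 0.05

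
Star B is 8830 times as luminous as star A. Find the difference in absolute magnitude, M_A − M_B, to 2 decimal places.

Pogson: ΔM = −2.5 log₁₀(ratio) = −2.5 log₁₀(8830) = −2.5 × 3.9460 = -9.865
Star B is brighter so has the smaller magnitude: M_A − M_B is positive.

M_A − M_B ≈ 9.86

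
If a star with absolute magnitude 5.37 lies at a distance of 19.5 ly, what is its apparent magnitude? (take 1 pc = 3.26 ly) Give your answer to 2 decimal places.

d = 19.5 ly / 3.26 = 5.982 pc
m = M + 5 log₁₀ d − 5 = 5.37 + 5·0.7768 − 5 = 4.254

m ≈ 4.25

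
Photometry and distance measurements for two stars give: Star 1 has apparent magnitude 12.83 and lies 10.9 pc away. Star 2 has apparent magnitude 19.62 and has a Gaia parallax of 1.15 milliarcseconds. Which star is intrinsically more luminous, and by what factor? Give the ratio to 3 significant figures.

Star 2 is more luminous, by a factor of 12.2.

Star 1: M = m − 5 log₁₀ d + 5 = 12.83 − 5·1.0374 + 5 = 12.643
Star 2: p = 1.15 mas = 1.15×10^-3″ → d = 1/p = 869.6 pc
Star 2: M = m − 5 log₁₀ d + 5 = 19.62 − 5·2.9393 + 5 = 9.923
ΔM = M_1 − M_2 = 12.643 − (9.923) = 2.719; smaller M is more luminous → Star 2.
L ratio = 10^(0.4 |ΔM|) = 10^1.088 = 12.24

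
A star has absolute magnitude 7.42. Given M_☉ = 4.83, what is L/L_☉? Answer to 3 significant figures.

L/L_☉ ≈ 0.0920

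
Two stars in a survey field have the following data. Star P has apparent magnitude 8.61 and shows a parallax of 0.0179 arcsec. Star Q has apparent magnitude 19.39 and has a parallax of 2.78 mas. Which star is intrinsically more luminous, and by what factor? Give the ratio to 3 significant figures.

Star P: d = 1/p = 1/0.0179″ = 55.87 pc
Star P: M = m − 5 log₁₀ d + 5 = 8.61 − 5·1.7471 + 5 = 4.874
Star Q: p = 2.78 mas = 2.78×10^-3″ → d = 1/p = 359.7 pc
Star Q: M = m − 5 log₁₀ d + 5 = 19.39 − 5·2.5560 + 5 = 11.610
ΔM = M_P − M_Q = 4.874 − (11.610) = -6.736; smaller M is more luminous → Star P.
L ratio = 10^(0.4 |ΔM|) = 10^2.694 = 494.7

Star P is more luminous, by a factor of 495.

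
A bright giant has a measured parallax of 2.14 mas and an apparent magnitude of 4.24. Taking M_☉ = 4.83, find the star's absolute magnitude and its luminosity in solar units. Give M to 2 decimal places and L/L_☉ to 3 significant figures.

M ≈ -4.11; L/L_☉ ≈ 3760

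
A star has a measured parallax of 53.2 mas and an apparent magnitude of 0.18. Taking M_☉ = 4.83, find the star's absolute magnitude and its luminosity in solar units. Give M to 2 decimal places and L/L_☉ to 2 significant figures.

M ≈ -1.19; L/L_☉ ≈ 260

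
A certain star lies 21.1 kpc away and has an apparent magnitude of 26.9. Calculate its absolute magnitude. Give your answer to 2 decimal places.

d = 21.1 kpc = 21100 pc
5 log₁₀(d/10 pc) = 5 log₁₀(21100) − 5 = 16.621
M = m − 5 log₁₀(d/10) = 26.9 − 16.621 = 10.279

M ≈ 10.28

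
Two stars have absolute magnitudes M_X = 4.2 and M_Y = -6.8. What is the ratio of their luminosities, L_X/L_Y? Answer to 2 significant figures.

L_X/L_Y ≈ 4.0×10^-5

ΔM = M_X − M_Y = 11.0
L_X/L_Y = 10^(−0.4 ΔM) = 10^-4.400 = 3.981×10^-5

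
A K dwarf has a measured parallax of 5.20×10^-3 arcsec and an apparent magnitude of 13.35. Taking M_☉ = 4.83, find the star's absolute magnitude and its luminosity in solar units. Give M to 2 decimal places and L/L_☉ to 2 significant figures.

M ≈ 6.93; L/L_☉ ≈ 0.14

d = 1/p = 1/5.20×10^-3″ = 192.3 pc
M = m − 5 log₁₀ d + 5 = 13.35 − 5·2.2840 + 5 = 6.930
M − M_☉ = 6.930 − 4.83 = 2.100
L/L_☉ = 10^(−0.4 × 2.100) = 0.1445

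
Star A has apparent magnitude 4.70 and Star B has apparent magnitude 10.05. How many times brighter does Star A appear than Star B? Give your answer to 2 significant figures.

Δm = 4.70 − (10.05) = -5.35
Flux ratio = 10^(−0.4 Δm) = 10^(−0.4 × -5.35) = 10^2.140 = 138.0

140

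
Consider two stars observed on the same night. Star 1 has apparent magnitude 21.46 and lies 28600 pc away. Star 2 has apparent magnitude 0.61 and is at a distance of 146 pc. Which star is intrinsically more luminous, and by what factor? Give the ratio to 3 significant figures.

Star 2 is more luminous, by a factor of 5700.

Star 1: M = m − 5 log₁₀ d + 5 = 21.46 − 5·4.4564 + 5 = 4.178
Star 2: M = m − 5 log₁₀ d + 5 = 0.61 − 5·2.1644 + 5 = -5.212
ΔM = M_1 − M_2 = 4.178 − (-5.212) = 9.390; smaller M is more luminous → Star 2.
L ratio = 10^(0.4 |ΔM|) = 10^3.756 = 5701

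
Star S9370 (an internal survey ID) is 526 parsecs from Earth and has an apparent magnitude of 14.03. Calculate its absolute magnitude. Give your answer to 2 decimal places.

5 log₁₀(d/10 pc) = 5 log₁₀(526.0) − 5 = 8.605
M = m − 5 log₁₀(d/10) = 14.03 − 8.605 = 5.425

M ≈ 5.43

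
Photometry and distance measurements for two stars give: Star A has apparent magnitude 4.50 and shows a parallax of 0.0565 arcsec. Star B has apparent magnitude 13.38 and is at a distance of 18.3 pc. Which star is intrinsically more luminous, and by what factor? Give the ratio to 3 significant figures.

Star A: d = 1/p = 1/0.0565″ = 17.70 pc
Star A: M = m − 5 log₁₀ d + 5 = 4.50 − 5·1.2480 + 5 = 3.260
Star B: M = m − 5 log₁₀ d + 5 = 13.38 − 5·1.2625 + 5 = 12.068
ΔM = M_A − M_B = 3.260 − (12.068) = -8.808; smaller M is more luminous → Star A.
L ratio = 10^(0.4 |ΔM|) = 10^3.523 = 3334

Star A is more luminous, by a factor of 3330.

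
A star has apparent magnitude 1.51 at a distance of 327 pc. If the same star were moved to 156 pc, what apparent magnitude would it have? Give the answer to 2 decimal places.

m ≈ -0.10

Flux ∝ 1/d², so Δm = 5 log₁₀(d₂/d₁) = 5 log₁₀(156/327) = -1.607
m₂ = m₁ + Δm = 1.51 + (-1.607) = -0.097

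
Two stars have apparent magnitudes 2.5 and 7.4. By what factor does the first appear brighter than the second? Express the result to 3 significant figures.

Δm = 2.5 − (7.4) = -4.9
Flux ratio = 10^(−0.4 Δm) = 10^(−0.4 × -4.9) = 10^1.960 = 91.20

91.2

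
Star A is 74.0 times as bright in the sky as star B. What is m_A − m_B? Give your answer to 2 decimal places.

m_A − m_B ≈ -4.67

Pogson: Δm = −2.5 log₁₀(ratio) = −2.5 log₁₀(74.0) = −2.5 × 1.8692 = -4.673
Star A is brighter, so it has the smaller magnitude: the difference is negative.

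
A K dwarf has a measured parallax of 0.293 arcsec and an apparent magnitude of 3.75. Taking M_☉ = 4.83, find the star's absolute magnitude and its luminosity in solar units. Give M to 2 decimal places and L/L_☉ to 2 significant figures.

d = 1/p = 1/0.293″ = 3.413 pc
M = m − 5 log₁₀ d + 5 = 3.75 − 5·0.5331 + 5 = 6.084
M − M_☉ = 6.084 − 4.83 = 1.254
L/L_☉ = 10^(−0.4 × 1.254) = 0.3150

M ≈ 6.08; L/L_☉ ≈ 0.31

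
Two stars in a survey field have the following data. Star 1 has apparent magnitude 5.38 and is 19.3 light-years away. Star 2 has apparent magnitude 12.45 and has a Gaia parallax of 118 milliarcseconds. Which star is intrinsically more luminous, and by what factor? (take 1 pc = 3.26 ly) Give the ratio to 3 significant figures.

Star 1: d = 19.3 ly / 3.26 = 5.920 pc
Star 1: M = m − 5 log₁₀ d + 5 = 5.38 − 5·0.7723 + 5 = 6.518
Star 2: p = 118 mas = 0.118″ → d = 1/p = 8.475 pc
Star 2: M = m − 5 log₁₀ d + 5 = 12.45 − 5·0.9281 + 5 = 12.809
ΔM = M_1 − M_2 = 6.518 − (12.809) = -6.291; smaller M is more luminous → Star 1.
L ratio = 10^(0.4 |ΔM|) = 10^2.516 = 328.4

Star 1 is more luminous, by a factor of 328.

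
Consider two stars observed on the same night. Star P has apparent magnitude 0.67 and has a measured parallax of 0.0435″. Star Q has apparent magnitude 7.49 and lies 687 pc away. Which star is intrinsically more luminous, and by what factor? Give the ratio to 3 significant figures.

Star P: d = 1/p = 1/0.0435″ = 22.99 pc
Star P: M = m − 5 log₁₀ d + 5 = 0.67 − 5·1.3615 + 5 = -1.138
Star Q: M = m − 5 log₁₀ d + 5 = 7.49 − 5·2.8370 + 5 = -1.695
ΔM = M_P − M_Q = -1.138 − (-1.695) = 0.557; smaller M is more luminous → Star Q.
L ratio = 10^(0.4 |ΔM|) = 10^0.223 = 1.671

Star Q is more luminous, by a factor of 1.67.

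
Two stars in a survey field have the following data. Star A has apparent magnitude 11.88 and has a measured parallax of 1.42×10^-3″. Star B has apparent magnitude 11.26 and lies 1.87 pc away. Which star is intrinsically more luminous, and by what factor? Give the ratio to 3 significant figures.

Star A is more luminous, by a factor of 80100.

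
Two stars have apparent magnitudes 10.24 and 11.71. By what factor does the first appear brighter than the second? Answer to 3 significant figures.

3.87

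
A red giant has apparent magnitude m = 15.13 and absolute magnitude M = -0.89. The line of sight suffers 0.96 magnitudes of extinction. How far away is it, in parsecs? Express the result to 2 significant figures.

m − M = 5 log₁₀(d/10 pc) + A  ⇒  15.13 − (-0.89) − 0.96 = 5 log₁₀(d/10)
15.060 = 5 log₁₀(d/10)
log₁₀ d = (m − M − A)/5 + 1 = 4.0120
d = 10^4.0120 = 10280 pc

d ≈ 10000 pc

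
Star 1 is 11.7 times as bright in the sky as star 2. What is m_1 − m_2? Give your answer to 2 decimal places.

Pogson: Δm = −2.5 log₁₀(ratio) = −2.5 log₁₀(11.7) = −2.5 × 1.0682 = -2.670
Star 1 is brighter, so it has the smaller magnitude: the difference is negative.

m_1 − m_2 ≈ -2.67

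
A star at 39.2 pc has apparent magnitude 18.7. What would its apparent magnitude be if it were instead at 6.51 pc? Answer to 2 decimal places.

m ≈ 14.80

Flux ∝ 1/d², so Δm = 5 log₁₀(d₂/d₁) = 5 log₁₀(6.51/39.2) = -3.899
m₂ = m₁ + Δm = 18.7 + (-3.899) = 14.801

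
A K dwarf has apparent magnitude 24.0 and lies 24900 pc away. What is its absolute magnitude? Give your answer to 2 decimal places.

M ≈ 7.02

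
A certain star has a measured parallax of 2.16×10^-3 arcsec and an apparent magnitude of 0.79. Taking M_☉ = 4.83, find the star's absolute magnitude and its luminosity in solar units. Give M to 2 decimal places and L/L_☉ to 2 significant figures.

d = 1/p = 1/2.16×10^-3″ = 463.0 pc
M = m − 5 log₁₀ d + 5 = 0.79 − 5·2.6655 + 5 = -7.538
M − M_☉ = -7.538 − 4.83 = -12.368
L/L_☉ = 10^(−0.4 × -12.368) = 88530

M ≈ -7.54; L/L_☉ ≈ 89000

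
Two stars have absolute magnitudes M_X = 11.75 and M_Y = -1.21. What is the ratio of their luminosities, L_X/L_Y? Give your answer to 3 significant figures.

L_X/L_Y ≈ 6.55×10^-6

ΔM = M_X − M_Y = 12.96
L_X/L_Y = 10^(−0.4 ΔM) = 10^-5.184 = 6.546×10^-6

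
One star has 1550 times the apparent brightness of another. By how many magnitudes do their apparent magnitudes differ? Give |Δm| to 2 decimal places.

Pogson: Δm = −2.5 log₁₀(ratio) = −2.5 log₁₀(1550) = −2.5 × 3.1903 = -7.976

|Δm| ≈ 7.98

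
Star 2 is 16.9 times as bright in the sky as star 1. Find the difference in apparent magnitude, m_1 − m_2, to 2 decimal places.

m_1 − m_2 ≈ 3.07

Pogson: Δm = −2.5 log₁₀(ratio) = −2.5 log₁₀(16.9) = −2.5 × 1.2279 = -3.070
Star 2 is brighter so has the smaller magnitude: m_1 − m_2 is positive.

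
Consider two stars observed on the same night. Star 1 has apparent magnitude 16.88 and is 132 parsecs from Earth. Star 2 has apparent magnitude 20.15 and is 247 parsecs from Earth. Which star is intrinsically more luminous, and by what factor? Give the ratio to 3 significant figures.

Star 1: M = m − 5 log₁₀ d + 5 = 16.88 − 5·2.1206 + 5 = 11.277
Star 2: M = m − 5 log₁₀ d + 5 = 20.15 − 5·2.3927 + 5 = 13.187
ΔM = M_1 − M_2 = 11.277 − (13.187) = -1.909; smaller M is more luminous → Star 1.
L ratio = 10^(0.4 |ΔM|) = 10^0.764 = 5.804

Star 1 is more luminous, by a factor of 5.80.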